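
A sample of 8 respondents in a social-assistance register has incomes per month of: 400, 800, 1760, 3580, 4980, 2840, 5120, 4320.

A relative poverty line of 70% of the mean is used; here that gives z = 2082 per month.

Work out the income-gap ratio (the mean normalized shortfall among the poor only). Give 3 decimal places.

Incomes under z: 400, 800, 1760 (q = 3 of N = 8).
Shortfall ratios (z−y)/z: 0.8079, 0.6158, 0.1547; sum = 1.578290.
I averages over the q = 3 poor units only: 1.578290 / 3 = 0.526.

0.526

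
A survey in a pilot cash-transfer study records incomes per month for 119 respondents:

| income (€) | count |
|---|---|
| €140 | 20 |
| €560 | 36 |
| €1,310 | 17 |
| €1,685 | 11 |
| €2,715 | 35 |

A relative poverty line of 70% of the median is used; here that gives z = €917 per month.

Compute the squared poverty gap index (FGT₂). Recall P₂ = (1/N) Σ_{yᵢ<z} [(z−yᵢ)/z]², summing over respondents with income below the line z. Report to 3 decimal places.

Below the line: 20×€140, 36×€560 (q = 56 of N = 119).
Normalized shortfalls: (917−140)/917 = 0.8473 (×20); (917−560)/917 = 0.3893 (×36).
Squared: 0.7180 (×20); 0.1516 (×36).
Sum = 19.815628; P₂ = 19.815628 / 119 = 0.167.

0.167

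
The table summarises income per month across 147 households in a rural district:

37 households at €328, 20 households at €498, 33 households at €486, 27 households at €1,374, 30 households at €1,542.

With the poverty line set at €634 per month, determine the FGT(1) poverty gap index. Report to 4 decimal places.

0.2031

Poor units: 37×€328, 33×€486, 20×€498 (q = 90 of N = 147).
Normalized shortfalls: (634−328)/634 = 0.4826 (×37); (634−486)/634 = 0.2334 (×33); (634−498)/634 = 0.2145 (×20).
Sum of shortfalls = 29.851735; P₁ averages over all N: 29.851735 / 147 = 0.2031.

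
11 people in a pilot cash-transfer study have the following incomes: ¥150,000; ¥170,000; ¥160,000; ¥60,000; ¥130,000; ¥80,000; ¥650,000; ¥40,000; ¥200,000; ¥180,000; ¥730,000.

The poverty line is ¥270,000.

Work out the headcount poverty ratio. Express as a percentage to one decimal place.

9 of the 11 people have income below ¥270,000.
H = 9/11 = 81.8%.

81.8%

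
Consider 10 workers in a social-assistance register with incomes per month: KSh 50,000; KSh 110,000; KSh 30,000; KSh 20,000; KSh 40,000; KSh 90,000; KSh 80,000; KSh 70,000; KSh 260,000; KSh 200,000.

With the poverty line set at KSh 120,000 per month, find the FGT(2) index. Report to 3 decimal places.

Below z: KSh 20,000, KSh 30,000, KSh 40,000, KSh 50,000, KSh 70,000, KSh 80,000, KSh 90,000, KSh 110,000 (q = 8 of N = 10).
Gap ratios (z−y)/z: (120000−20000)/120000 = 0.8333; (120000−30000)/120000 = 0.7500; (120000−40000)/120000 = 0.6667; (120000−50000)/120000 = 0.5833; (120000−70000)/120000 = 0.4167; (120000−80000)/120000 = 0.3333; (120000−90000)/120000 = 0.2500; (120000−110000)/120000 = 0.0833.
Squared: 0.6944; 0.5625; 0.4444; 0.3403; 0.1736; 0.1111; 0.0625; 0.0069.
Sum = 2.395833; P₂ = 2.395833 / 10 = 0.240.

0.240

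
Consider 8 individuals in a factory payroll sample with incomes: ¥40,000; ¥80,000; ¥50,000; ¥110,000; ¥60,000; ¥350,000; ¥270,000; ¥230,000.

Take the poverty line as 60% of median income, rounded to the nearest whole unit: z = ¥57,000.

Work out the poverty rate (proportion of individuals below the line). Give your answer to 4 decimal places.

0.2500

2 of the 8 individuals have income below ¥57,000.
H = 2/8 = 0.2500.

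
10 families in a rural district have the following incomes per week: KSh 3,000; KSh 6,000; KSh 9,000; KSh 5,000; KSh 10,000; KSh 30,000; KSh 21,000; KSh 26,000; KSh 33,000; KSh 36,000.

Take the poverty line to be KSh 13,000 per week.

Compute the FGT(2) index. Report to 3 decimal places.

Poor units: KSh 3,000, KSh 5,000, KSh 6,000, KSh 9,000, KSh 10,000 (q = 5 of N = 10).
Shortfall ratios: (13000−3000)/13000 = 0.7692; (13000−5000)/13000 = 0.6154; (13000−6000)/13000 = 0.5385; (13000−9000)/13000 = 0.3077; (13000−10000)/13000 = 0.2308.
Squared: 0.5917; 0.3787; 0.2899; 0.0947; 0.0533.
Sum = 1.408284; P₂ = 1.408284 / 10 = 0.141.

0.141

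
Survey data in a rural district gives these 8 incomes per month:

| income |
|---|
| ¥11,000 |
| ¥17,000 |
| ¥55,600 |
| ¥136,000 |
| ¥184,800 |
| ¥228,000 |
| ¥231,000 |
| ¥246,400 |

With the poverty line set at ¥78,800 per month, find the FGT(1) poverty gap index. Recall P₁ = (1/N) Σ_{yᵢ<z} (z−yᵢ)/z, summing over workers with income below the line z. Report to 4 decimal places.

Poor units: ¥11,000, ¥17,000, ¥55,600 (q = 3 of N = 8).
Gap ratios (z−y)/z: (78800−11000)/78800 = 0.8604; (78800−17000)/78800 = 0.7843; (78800−55600)/78800 = 0.2944.
Sum of shortfalls = 1.939086; P₁ averages over all N: 1.939086 / 8 = 0.2424.

0.2424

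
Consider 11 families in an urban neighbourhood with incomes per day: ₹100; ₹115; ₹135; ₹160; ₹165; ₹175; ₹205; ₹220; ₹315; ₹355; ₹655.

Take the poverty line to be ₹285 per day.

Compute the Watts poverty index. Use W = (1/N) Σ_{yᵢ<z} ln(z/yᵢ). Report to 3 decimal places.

0.446

Below the line: ₹100, ₹115, ₹135, ₹160, ₹165, ₹175, ₹205, ₹220 (q = 8 of N = 11).
ln(z/y) terms: ln(285/100) = 1.0473; ln(285/115) = 0.9076; ln(285/135) = 0.7472; ln(285/160) = 0.5773; ln(285/165) = 0.5465; ln(285/175) = 0.4877; ln(285/205) = 0.3295; ln(285/220) = 0.2589.
W = 4.901994 / 11 = 0.446.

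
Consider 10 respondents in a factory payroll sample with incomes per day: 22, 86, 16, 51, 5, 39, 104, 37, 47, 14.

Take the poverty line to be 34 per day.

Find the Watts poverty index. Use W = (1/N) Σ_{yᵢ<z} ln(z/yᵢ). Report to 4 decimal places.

0.3993

Below the line: 5, 14, 16, 22 (q = 4 of N = 10).
ln(z/y) terms: ln(34/5) = 1.9169; ln(34/14) = 0.8873; ln(34/16) = 0.7538; ln(34/22) = 0.4353.
W = 3.993316 / 10 = 0.3993.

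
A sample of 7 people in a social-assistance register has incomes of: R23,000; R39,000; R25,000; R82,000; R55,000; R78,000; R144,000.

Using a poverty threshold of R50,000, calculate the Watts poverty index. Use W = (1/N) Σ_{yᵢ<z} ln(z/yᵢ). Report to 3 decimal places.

0.245

Below the line: R23,000, R25,000, R39,000 (q = 3 of N = 7).
ln(z/y) terms: ln(50000/23000) = 0.7765; ln(50000/25000) = 0.6931; ln(50000/39000) = 0.2485.
W = 1.718137 / 7 = 0.245.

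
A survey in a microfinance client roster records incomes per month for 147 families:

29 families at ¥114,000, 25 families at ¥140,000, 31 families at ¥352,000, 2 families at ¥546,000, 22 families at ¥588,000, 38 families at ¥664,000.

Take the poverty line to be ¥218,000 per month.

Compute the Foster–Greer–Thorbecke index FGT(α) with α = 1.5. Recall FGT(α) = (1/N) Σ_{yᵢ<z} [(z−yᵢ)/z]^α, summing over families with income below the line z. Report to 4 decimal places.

0.1014

Below z: 29×¥114,000, 25×¥140,000 (q = 54 of N = 147).
Gap ratios (z−y)/z: (218000−114000)/218000 = 0.4771 (×29); (218000−140000)/218000 = 0.3578 (×25).
Raised to α = 1.5: 0.32951 (×29); 0.21402 (×25).
Sum = 14.906251; FGT(1.5) = 14.906251 / 147 = 0.1014.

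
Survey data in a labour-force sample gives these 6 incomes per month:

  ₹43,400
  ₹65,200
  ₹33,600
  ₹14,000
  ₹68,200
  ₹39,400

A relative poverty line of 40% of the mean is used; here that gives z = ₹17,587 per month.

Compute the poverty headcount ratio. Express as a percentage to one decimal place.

16.7%

1 of the 6 workers have income below ₹17,587.
H = 1/6 = 16.7%.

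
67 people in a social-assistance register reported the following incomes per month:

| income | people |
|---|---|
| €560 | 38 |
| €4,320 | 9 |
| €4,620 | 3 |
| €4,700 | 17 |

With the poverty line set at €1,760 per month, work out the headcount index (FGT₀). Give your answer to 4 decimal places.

0.5672

38 of the 67 people have income below €1,760.
H = 38/67 = 0.5672.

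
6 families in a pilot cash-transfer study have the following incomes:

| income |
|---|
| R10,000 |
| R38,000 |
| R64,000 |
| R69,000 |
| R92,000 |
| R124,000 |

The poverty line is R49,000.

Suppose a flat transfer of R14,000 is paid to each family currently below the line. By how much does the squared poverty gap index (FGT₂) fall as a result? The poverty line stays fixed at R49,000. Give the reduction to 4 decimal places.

Before: below the line — R10,000, R38,000; squared poverty gap index (FGT₂) = 0.113980.
After the R14,000 transfer: below the line — R24,000; squared poverty gap index (FGT₂) = 0.043385.
Reduction = 0.113980 − 0.043385 = 0.0706.

0.0706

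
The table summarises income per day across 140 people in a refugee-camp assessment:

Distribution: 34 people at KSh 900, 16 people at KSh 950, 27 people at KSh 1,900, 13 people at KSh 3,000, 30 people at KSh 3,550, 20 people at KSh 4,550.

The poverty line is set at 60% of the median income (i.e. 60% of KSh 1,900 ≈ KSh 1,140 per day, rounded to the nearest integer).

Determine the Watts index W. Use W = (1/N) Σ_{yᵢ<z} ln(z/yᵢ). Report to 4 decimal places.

Poor units: 34×KSh 900, 16×KSh 950 (q = 50 of N = 140).
ln(z/y) terms: ln(1140/900) = 0.2364 (×34); ln(1140/950) = 0.1823 (×16).
W = 10.954363 / 140 = 0.0782.

0.0782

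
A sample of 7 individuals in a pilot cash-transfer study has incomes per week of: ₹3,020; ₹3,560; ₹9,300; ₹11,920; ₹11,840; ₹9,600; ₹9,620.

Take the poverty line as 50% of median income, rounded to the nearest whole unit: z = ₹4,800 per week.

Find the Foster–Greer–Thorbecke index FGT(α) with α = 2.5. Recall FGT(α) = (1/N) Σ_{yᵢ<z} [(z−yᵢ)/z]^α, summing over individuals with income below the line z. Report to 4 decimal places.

Incomes under z: ₹3,020, ₹3,560 (q = 2 of N = 7).
Shortfall ratios: (4800−3020)/4800 = 0.3708; (4800−3560)/4800 = 0.2583.
Raised to α = 2.5: 0.08374; 0.03392.
Sum = 0.117662; FGT(2.5) = 0.117662 / 7 = 0.0168.

0.0168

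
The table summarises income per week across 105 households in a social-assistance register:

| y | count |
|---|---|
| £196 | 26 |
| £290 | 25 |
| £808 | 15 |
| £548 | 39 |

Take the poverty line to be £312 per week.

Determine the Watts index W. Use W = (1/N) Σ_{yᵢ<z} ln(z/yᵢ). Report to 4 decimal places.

0.1325

Poor units: 26×£196, 25×£290 (q = 51 of N = 105).
Log gaps: ln(312/196) = 0.4649 (×26); ln(312/290) = 0.0731 (×25).
W = 13.915158 / 105 = 0.1325.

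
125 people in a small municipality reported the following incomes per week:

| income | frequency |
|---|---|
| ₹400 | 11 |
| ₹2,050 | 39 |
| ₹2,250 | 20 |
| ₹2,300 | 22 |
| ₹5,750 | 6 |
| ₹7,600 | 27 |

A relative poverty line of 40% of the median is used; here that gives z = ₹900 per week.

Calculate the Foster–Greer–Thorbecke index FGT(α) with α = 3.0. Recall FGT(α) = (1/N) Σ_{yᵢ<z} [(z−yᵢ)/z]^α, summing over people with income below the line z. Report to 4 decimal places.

0.0151

Below the line: 11×₹400 (q = 11 of N = 125).
Relative gaps: (900−400)/900 = 0.5556 (×11).
Raised to α = 3.0: 0.17147 (×11).
Sum = 1.886145; FGT(3.0) = 1.886145 / 125 = 0.0151.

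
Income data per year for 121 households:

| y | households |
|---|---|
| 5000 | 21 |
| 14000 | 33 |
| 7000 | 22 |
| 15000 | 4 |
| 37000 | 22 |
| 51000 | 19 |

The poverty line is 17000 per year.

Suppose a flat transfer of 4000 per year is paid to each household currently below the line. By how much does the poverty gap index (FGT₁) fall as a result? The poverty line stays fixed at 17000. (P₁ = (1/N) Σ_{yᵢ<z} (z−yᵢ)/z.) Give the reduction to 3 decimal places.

0.136

Before: below the line — 21×5000, 22×7000, 33×14000, 4×15000; poverty gap index (FGT₁) = 0.28148.
After the 4000 transfer: below the line — 21×9000, 22×11000; poverty gap index (FGT₁) = 0.14584.
Reduction = 0.28148 − 0.14584 = 0.136.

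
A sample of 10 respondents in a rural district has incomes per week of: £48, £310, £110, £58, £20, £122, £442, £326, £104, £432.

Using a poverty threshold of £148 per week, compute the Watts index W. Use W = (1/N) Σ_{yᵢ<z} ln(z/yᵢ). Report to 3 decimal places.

Incomes under z: £20, £48, £58, £104, £110, £122 (q = 6 of N = 10).
Log gaps: ln(148/20) = 2.0015; ln(148/48) = 1.1260; ln(148/58) = 0.9368; ln(148/104) = 0.3528; ln(148/110) = 0.2967; ln(148/122) = 0.1932.
W = 4.907005 / 10 = 0.491.

0.491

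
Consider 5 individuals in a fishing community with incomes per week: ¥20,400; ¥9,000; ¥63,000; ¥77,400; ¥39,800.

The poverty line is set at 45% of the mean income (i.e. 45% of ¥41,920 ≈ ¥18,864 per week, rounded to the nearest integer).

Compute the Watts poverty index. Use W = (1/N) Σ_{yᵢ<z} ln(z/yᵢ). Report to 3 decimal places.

0.148

Below z: ¥9,000 (q = 1 of N = 5).
Log gaps: ln(18864/9000) = 0.7400.
W = 0.740031 / 5 = 0.148.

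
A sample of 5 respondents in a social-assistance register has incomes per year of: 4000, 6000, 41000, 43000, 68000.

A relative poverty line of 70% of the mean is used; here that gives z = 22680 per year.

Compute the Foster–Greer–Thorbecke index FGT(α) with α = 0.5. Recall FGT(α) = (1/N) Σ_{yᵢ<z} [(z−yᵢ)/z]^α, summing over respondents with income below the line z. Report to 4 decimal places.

Poor units: 4000, 6000 (q = 2 of N = 5).
Normalized shortfalls: (22680−4000)/22680 = 0.8236; (22680−6000)/22680 = 0.7354.
Raised to α = 0.5: 0.90754; 0.85758.
Sum = 1.765126; FGT(0.5) = 1.765126 / 5 = 0.3530.

0.3530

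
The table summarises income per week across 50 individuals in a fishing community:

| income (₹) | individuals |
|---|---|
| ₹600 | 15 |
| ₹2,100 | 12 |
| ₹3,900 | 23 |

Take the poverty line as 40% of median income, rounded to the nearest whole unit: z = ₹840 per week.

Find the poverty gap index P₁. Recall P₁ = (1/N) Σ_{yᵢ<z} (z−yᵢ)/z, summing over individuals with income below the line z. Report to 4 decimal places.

Incomes under z: 15×₹600 (q = 15 of N = 50).
Shortfall ratios: (840−600)/840 = 0.2857 (×15).
Sum of shortfalls = 4.285714; P₁ averages over all N: 4.285714 / 50 = 0.0857.

0.0857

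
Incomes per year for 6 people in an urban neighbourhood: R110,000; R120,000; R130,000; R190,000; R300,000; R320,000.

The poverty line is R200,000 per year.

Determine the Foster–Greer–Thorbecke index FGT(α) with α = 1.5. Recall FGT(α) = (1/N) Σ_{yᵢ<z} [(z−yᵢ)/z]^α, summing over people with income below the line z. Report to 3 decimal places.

Incomes under z: R110,000, R120,000, R130,000, R190,000 (q = 4 of N = 6).
Relative gaps: (200000−110000)/200000 = 0.4500; (200000−120000)/200000 = 0.4000; (200000−130000)/200000 = 0.3500; (200000−190000)/200000 = 0.0500.
Raised to α = 1.5: 0.30187; 0.25298; 0.20706; 0.01118.
Sum = 0.773095; FGT(1.5) = 0.773095 / 6 = 0.129.

0.129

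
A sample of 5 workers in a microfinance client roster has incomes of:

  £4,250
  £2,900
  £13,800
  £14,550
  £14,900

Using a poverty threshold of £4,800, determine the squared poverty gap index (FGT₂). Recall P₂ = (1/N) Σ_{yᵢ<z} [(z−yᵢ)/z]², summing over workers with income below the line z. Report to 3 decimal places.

0.034

Below the line: £2,900, £4,250 (q = 2 of N = 5).
Gap ratios (z−y)/z: (4800−2900)/4800 = 0.3958; (4800−4250)/4800 = 0.1146.
Squared: 0.1567; 0.0131.
Sum = 0.169813; P₂ = 0.169813 / 5 = 0.034.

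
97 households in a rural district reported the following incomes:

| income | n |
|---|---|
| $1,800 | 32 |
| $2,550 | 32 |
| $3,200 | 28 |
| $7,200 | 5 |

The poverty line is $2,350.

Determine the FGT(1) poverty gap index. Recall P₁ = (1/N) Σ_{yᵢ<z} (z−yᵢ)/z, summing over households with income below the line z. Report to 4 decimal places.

0.0772

Below the line: 32×$1,800 (q = 32 of N = 97).
Normalized shortfalls: (2350−1800)/2350 = 0.2340 (×32).
Σ = 7.489362. Dividing by the full population N = 97 gives P₁ = 0.0772.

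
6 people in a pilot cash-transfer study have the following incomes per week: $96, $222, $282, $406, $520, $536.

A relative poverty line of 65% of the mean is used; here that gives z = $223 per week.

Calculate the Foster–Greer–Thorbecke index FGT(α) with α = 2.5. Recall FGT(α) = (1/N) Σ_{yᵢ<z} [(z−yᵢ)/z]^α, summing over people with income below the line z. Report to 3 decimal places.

0.041

Below the line: $96, $222 (q = 2 of N = 6).
Relative gaps: (223−96)/223 = 0.5695; (223−222)/223 = 0.0045.
Raised to α = 2.5: 0.24476; 0.00000.
Sum = 0.244765; FGT(2.5) = 0.244765 / 6 = 0.041.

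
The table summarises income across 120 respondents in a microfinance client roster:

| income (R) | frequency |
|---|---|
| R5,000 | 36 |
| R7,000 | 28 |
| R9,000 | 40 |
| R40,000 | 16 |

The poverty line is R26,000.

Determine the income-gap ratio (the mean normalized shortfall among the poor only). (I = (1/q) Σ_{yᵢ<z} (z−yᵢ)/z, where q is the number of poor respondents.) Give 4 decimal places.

0.7278

Incomes under z: 36×R5,000, 28×R7,000, 40×R9,000 (q = 104 of N = 120).
Shortfall ratios (z−y)/z: 0.8077 (×36), 0.7308 (×28), 0.6538 (×40); sum = 75.692308.
The income-gap ratio divides by q (the poor only): 75.692308 / 104 = 0.7278.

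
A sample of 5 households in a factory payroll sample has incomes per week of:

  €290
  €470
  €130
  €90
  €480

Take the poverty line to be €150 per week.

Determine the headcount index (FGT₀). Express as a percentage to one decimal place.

2 of the 5 households have income below €150.
H = 2/5 = 40.0%.

40.0%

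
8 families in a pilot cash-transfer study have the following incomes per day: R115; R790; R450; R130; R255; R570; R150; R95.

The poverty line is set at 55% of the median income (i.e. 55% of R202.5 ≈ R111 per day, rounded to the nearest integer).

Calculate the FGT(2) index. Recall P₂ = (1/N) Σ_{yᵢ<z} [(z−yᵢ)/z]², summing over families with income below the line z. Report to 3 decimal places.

Below the line: R95 (q = 1 of N = 8).
Gap ratios (z−y)/z: (111−95)/111 = 0.1441.
Squared: 0.0208.
Sum = 0.020778; P₂ = 0.020778 / 8 = 0.003.

0.003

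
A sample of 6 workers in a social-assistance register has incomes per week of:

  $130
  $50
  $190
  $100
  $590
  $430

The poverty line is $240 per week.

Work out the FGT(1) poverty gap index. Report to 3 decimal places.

Poor units: $50, $100, $130, $190 (q = 4 of N = 6).
Gap ratios (z−y)/z: (240−50)/240 = 0.7917; (240−100)/240 = 0.5833; (240−130)/240 = 0.4583; (240−190)/240 = 0.2083.
Sum of shortfalls = 2.041667; P₁ averages over all N: 2.041667 / 6 = 0.340.

0.340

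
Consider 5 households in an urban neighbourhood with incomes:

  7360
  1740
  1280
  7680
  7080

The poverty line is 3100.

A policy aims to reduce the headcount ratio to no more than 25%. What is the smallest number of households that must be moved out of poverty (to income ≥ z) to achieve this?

2 of the 5 households are poor, so H = 2/5 = 0.400.
A headcount ratio of at most 25% allows at most ⌊0.25 × 5⌋ = 1 poor households.
So at least 2 − 1 = 1 must be lifted.

1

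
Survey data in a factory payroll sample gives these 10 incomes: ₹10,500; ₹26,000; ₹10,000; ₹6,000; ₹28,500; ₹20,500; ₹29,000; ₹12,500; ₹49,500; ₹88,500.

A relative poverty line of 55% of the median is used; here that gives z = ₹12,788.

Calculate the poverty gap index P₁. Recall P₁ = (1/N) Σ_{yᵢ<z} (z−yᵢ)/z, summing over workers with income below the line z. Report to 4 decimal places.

0.0950

Incomes under z: ₹6,000, ₹10,000, ₹10,500, ₹12,500 (q = 4 of N = 10).
Shortfall ratios: (12788−6000)/12788 = 0.5308; (12788−10000)/12788 = 0.2180; (12788−10500)/12788 = 0.1789; (12788−12500)/12788 = 0.0225.
Sum of shortfalls = 0.950266; P₁ averages over all N: 0.950266 / 10 = 0.0950.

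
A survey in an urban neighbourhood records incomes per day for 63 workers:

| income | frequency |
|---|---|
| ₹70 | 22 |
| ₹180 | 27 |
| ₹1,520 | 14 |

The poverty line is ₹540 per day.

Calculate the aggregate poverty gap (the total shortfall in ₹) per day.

Below z: 22×₹70, 27×₹180 (q = 49 of N = 63).
Individual gaps: 22×(540−70) = 10340; 27×(540−180) = 9720.
Aggregate gap = ₹20,060.

₹20,060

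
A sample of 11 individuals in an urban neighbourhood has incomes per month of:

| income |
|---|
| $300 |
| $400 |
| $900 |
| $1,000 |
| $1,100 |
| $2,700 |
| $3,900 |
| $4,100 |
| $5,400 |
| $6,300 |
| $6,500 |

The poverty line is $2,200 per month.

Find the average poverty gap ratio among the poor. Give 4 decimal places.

0.6636

Below the line: $300, $400, $900, $1,000, $1,100 (q = 5 of N = 11).
Relative gaps: 0.8636, 0.8182, 0.5909, 0.5455, 0.5000; sum = 3.318182.
The income-gap ratio divides by q (the poor only): 3.318182 / 5 = 0.6636.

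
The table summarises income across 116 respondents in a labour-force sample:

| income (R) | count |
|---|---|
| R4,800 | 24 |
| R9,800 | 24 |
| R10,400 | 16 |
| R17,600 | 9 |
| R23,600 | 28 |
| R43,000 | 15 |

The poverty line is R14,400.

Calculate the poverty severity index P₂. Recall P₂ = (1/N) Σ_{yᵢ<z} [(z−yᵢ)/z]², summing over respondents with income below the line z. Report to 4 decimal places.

Below z: 24×R4,800, 24×R9,800, 16×R10,400 (q = 64 of N = 116).
Gap ratios (z−y)/z: (14400−4800)/14400 = 0.6667 (×24); (14400−9800)/14400 = 0.3194 (×24); (14400−10400)/14400 = 0.2778 (×16).
Squared: 0.4444 (×24); 0.1020 (×24); 0.0772 (×16).
Sum = 14.350309; P₂ = 14.350309 / 116 = 0.1237.

0.1237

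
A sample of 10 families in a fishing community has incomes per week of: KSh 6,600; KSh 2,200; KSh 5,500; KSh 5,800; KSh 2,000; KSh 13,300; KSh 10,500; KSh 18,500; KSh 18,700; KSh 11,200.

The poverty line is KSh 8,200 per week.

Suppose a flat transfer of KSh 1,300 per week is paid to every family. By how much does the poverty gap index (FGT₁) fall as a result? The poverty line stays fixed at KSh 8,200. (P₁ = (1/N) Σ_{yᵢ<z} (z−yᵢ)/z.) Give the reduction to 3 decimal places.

Before: below the line — KSh 2,000, KSh 2,200, KSh 5,500, KSh 5,800, KSh 6,600; poverty gap index (FGT₁) = 0.23049.
After the KSh 1,300 transfer: below the line — KSh 3,300, KSh 3,500, KSh 6,800, KSh 7,100, KSh 7,900; poverty gap index (FGT₁) = 0.15122.
Reduction = 0.23049 − 0.15122 = 0.079.

0.079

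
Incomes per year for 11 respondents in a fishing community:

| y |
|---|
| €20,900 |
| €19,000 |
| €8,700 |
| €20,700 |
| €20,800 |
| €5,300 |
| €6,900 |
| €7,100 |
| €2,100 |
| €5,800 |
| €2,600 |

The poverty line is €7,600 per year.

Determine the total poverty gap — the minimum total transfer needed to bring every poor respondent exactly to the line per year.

Poor units: €2,100, €2,600, €5,300, €5,800, €6,900, €7,100 (q = 6 of N = 11).
Individual gaps: 7600−2100 = 5500; 7600−2600 = 5000; 7600−5300 = 2300; 7600−5800 = 1800; 7600−6900 = 700; 7600−7100 = 500.
Aggregate gap = €15,800.

€15,800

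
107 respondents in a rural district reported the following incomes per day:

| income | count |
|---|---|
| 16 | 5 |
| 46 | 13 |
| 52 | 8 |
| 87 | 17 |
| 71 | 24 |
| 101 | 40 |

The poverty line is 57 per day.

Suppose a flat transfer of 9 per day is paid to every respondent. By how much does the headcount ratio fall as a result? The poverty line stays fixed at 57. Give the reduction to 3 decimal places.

0.075

Before: below the line — 5×16, 13×46, 8×52; headcount ratio = 0.24299.
After the 9 transfer: below the line — 5×25, 13×55; headcount ratio = 0.16822.
Reduction = 0.24299 − 0.16822 = 0.075.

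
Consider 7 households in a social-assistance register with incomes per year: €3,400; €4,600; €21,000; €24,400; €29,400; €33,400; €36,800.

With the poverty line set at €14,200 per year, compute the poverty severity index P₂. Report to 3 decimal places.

Incomes under z: €3,400, €4,600 (q = 2 of N = 7).
Gap ratios (z−y)/z: (14200−3400)/14200 = 0.7606; (14200−4600)/14200 = 0.6761.
Squared: 0.5785; 0.4571.
Sum = 1.035509; P₂ = 1.035509 / 7 = 0.148.

0.148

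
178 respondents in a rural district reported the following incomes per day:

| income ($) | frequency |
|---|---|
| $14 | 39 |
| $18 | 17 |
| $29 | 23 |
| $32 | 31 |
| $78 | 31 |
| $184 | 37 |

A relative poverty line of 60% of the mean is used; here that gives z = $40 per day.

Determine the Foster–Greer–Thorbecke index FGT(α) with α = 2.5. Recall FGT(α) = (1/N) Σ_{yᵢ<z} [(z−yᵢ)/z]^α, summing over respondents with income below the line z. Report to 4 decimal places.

Below z: 39×$14, 17×$18, 23×$29, 31×$32 (q = 110 of N = 178).
Gap ratios (z−y)/z: (40−14)/40 = 0.6500 (×39); (40−18)/40 = 0.5500 (×17); (40−29)/40 = 0.2750 (×23); (40−32)/40 = 0.2000 (×31).
Raised to α = 2.5: 0.34063 (×39); 0.22434 (×17); 0.03966 (×23); 0.01789 (×31).
Sum = 18.565046; FGT(2.5) = 18.565046 / 178 = 0.1043.

0.1043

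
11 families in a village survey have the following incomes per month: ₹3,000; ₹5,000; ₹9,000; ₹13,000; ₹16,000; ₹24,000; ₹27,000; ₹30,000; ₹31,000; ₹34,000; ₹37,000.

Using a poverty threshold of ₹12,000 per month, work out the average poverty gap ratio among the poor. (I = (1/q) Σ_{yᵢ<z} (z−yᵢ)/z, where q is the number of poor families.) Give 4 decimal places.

0.5278

Below the line: ₹3,000, ₹5,000, ₹9,000 (q = 3 of N = 11).
Shortfall ratios (z−y)/z: 0.7500, 0.5833, 0.2500; sum = 1.583333.
The income-gap ratio divides by q (the poor only): 1.583333 / 3 = 0.5278.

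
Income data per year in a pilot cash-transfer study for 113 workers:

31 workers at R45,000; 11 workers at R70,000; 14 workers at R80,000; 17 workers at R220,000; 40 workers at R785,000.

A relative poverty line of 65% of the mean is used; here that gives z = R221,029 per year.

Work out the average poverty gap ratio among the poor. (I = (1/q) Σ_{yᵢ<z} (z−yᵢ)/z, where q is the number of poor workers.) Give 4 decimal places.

0.5646

Incomes under z: 31×R45,000, 11×R70,000, 14×R80,000, 17×R220,000 (q = 73 of N = 113).
Relative gaps: 0.7964 (×31), 0.6833 (×11), 0.6381 (×14), 0.0047 (×17); sum = 41.216840.
The income-gap ratio divides by q (the poor only): 41.216840 / 73 = 0.5646.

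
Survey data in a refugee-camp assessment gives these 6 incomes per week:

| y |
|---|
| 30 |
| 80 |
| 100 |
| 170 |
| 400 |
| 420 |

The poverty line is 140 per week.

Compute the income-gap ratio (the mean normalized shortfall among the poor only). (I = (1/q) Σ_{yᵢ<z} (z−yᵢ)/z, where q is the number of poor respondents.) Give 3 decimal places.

Poor units: 30, 80, 100 (q = 3 of N = 6).
Shortfall ratios (z−y)/z: 0.7857, 0.4286, 0.2857; sum = 1.500000.
The income-gap ratio divides by q (the poor only): 1.500000 / 3 = 0.500.

0.500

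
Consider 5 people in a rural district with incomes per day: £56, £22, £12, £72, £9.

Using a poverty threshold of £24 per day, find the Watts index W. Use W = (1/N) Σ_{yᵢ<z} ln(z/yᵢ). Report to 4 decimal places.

0.3522

Below the line: £9, £12, £22 (q = 3 of N = 5).
Log shortfalls: ln(24/9) = 0.9808; ln(24/12) = 0.6931; ln(24/22) = 0.0870.
W = 1.760988 / 5 = 0.3522.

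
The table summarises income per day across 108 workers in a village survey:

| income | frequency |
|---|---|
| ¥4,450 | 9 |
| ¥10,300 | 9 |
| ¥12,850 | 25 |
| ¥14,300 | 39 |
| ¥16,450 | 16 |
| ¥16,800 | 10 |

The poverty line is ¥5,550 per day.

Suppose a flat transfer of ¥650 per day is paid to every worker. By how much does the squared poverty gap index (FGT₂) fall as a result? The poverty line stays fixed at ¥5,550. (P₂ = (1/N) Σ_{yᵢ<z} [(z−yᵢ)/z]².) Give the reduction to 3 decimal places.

0.003

Before: below the line — 9×¥4,450; squared poverty gap index (FGT₂) = 0.00327.
After the ¥650 transfer: below the line — 9×¥5,100; squared poverty gap index (FGT₂) = 0.00055.
Reduction = 0.00327 − 0.00055 = 0.003.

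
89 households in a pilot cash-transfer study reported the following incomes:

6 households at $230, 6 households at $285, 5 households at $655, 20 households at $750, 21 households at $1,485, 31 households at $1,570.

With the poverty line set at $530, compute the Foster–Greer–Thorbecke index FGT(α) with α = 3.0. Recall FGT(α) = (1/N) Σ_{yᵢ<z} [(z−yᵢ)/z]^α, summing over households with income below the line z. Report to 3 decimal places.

0.019

Poor units: 6×$230, 6×$285 (q = 12 of N = 89).
Relative gaps: (530−230)/530 = 0.5660 (×6); (530−285)/530 = 0.4623 (×6).
Raised to α = 3.0: 0.18136 (×6); 0.09878 (×6).
Sum = 1.680829; FGT(3.0) = 1.680829 / 89 = 0.019.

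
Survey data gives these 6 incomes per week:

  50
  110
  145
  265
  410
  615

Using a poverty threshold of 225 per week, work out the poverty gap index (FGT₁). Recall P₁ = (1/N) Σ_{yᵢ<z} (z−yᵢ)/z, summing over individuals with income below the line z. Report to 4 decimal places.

0.2741

Poor units: 50, 110, 145 (q = 3 of N = 6).
Gap ratios (z−y)/z: (225−50)/225 = 0.7778; (225−110)/225 = 0.5111; (225−145)/225 = 0.3556.
Σ = 1.644444. Dividing by the full population N = 6 gives P₁ = 0.2741.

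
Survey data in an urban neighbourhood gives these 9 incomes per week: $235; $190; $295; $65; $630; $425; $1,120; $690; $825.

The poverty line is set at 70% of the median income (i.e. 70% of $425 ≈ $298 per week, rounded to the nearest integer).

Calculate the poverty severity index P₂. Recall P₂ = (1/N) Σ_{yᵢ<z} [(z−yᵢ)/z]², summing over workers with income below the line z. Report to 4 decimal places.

0.0875

Below the line: $65, $190, $235, $295 (q = 4 of N = 9).
Shortfall ratios: (298−65)/298 = 0.7819; (298−190)/298 = 0.3624; (298−235)/298 = 0.2114; (298−295)/298 = 0.0101.
Squared: 0.6113; 0.1313; 0.0447; 0.0001.
Sum = 0.787476; P₂ = 0.787476 / 9 = 0.0875.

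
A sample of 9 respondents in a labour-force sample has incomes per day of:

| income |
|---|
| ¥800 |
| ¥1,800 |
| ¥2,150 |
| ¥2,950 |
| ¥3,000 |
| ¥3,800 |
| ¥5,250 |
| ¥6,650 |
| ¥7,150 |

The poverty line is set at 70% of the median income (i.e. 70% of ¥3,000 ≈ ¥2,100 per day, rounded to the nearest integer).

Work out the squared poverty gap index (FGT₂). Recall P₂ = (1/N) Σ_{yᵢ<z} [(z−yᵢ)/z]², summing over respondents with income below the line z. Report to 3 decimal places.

Poor units: ¥800, ¥1,800 (q = 2 of N = 9).
Gap ratios (z−y)/z: (2100−800)/2100 = 0.6190; (2100−1800)/2100 = 0.1429.
Squared: 0.3832; 0.0204.
Sum = 0.403628; P₂ = 0.403628 / 9 = 0.045.

0.045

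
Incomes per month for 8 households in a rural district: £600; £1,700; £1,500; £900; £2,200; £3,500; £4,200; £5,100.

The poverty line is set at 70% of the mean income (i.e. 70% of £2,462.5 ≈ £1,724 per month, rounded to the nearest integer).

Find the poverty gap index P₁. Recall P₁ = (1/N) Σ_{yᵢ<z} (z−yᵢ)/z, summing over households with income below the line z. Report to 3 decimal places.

Below the line: £600, £900, £1,500, £1,700 (q = 4 of N = 8).
Relative gaps: (1724−600)/1724 = 0.6520; (1724−900)/1724 = 0.4780; (1724−1500)/1724 = 0.1299; (1724−1700)/1724 = 0.0139.
Σ = 1.273782. Dividing by the full population N = 8 gives P₁ = 0.159.

0.159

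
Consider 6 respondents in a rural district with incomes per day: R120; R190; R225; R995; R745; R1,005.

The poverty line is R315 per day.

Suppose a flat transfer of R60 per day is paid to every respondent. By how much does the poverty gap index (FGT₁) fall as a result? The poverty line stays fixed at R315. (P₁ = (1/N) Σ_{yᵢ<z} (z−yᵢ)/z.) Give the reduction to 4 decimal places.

0.0952

Before: below the line — R120, R190, R225; poverty gap index (FGT₁) = 0.216931.
After the R60 transfer: below the line — R180, R250, R285; poverty gap index (FGT₁) = 0.121693.
Reduction = 0.216931 − 0.121693 = 0.0952.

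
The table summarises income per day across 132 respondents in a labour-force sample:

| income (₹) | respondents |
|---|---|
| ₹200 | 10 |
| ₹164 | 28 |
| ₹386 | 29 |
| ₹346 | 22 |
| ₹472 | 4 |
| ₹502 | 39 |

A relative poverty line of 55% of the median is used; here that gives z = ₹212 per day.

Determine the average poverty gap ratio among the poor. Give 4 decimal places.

Below the line: 28×₹164, 10×₹200 (q = 38 of N = 132).
Shortfall ratios (z−y)/z: 0.2264 (×28), 0.0566 (×10); sum = 6.905660.
The income-gap ratio divides by q (the poor only): 6.905660 / 38 = 0.1817.

0.1817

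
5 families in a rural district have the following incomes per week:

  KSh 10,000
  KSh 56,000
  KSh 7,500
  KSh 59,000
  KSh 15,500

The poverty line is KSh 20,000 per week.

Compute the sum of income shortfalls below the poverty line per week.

KSh 27,000

Poor units: KSh 7,500, KSh 10,000, KSh 15,500 (q = 3 of N = 5).
Individual gaps: 20000−7500 = 12500; 20000−10000 = 10000; 20000−15500 = 4500.
Aggregate gap = KSh 27,000.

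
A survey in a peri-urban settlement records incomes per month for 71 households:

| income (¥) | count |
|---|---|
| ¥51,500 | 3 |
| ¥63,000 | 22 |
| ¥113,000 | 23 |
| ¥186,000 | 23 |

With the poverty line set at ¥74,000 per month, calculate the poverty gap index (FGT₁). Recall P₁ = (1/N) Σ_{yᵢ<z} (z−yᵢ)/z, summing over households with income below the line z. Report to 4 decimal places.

0.0589

Poor units: 3×¥51,500, 22×¥63,000 (q = 25 of N = 71).
Shortfall ratios: (74000−51500)/74000 = 0.3041 (×3); (74000−63000)/74000 = 0.1486 (×22).
Σ = 4.182432. Dividing by the full population N = 71 gives P₁ = 0.0589.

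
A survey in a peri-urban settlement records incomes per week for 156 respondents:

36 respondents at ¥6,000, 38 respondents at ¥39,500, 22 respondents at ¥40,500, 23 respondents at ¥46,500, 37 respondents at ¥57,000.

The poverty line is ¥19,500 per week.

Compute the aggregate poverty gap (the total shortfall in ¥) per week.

Below the line: 36×¥6,000 (q = 36 of N = 156).
Individual gaps: 36×(19500−6000) = 486000.
Aggregate gap = ¥486,000.

¥486,000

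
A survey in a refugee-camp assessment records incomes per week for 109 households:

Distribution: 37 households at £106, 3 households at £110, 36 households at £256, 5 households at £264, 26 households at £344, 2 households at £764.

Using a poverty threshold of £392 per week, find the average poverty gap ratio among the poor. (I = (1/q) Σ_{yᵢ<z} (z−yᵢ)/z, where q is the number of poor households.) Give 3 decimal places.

Poor units: 37×£106, 3×£110, 36×£256, 5×£264, 26×£344 (q = 107 of N = 109).
Shortfall ratios (z−y)/z: 0.7296 (×37), 0.7194 (×3), 0.3469 (×36), 0.3265 (×5), 0.1224 (×26); sum = 46.459184.
The income-gap ratio divides by q (the poor only): 46.459184 / 107 = 0.434.

0.434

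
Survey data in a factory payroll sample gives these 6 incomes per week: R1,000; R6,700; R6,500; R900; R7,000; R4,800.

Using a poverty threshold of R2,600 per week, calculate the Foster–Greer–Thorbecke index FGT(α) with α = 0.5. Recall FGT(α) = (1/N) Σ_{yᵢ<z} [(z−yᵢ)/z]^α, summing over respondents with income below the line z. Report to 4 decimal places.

0.2655

Below z: R900, R1,000 (q = 2 of N = 6).
Shortfall ratios: (2600−900)/2600 = 0.6538; (2600−1000)/2600 = 0.6154.
Raised to α = 0.5: 0.80861; 0.78446.
Sum = 1.593072; FGT(0.5) = 1.593072 / 6 = 0.2655.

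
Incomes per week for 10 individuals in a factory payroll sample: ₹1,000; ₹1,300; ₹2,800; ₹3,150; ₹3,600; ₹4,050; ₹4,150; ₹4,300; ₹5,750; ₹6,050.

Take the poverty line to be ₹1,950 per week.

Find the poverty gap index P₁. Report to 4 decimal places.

Incomes under z: ₹1,000, ₹1,300 (q = 2 of N = 10).
Shortfall ratios: (1950−1000)/1950 = 0.4872; (1950−1300)/1950 = 0.3333.
Σ = 0.820513. Dividing by the full population N = 10 gives P₁ = 0.0821.

0.0821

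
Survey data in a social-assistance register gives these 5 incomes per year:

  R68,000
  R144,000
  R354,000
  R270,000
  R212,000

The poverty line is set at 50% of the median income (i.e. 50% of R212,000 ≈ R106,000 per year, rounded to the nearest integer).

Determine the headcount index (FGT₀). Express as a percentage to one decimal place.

20.0%

1 of the 5 workers have income below R106,000.
H = 1/5 = 20.0%.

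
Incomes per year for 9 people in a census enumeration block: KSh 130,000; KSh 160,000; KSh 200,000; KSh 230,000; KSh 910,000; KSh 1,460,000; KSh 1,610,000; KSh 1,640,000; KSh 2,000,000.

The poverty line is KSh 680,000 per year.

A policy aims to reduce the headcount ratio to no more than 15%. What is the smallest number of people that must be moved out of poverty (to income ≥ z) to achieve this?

4 of the 9 people are poor, so H = 4/9 = 0.444.
A headcount ratio of at most 15% allows at most ⌊0.15 × 9⌋ = 1 poor people.
So at least 4 − 1 = 3 must be lifted.

3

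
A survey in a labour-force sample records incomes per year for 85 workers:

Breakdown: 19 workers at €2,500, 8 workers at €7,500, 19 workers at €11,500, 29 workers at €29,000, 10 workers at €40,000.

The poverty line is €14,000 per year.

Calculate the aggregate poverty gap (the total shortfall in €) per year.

€318,000

Below the line: 19×€2,500, 8×€7,500, 19×€11,500 (q = 46 of N = 85).
Individual gaps: 19×(14000−2500) = 218500; 8×(14000−7500) = 52000; 19×(14000−11500) = 47500.
Aggregate gap = €318,000.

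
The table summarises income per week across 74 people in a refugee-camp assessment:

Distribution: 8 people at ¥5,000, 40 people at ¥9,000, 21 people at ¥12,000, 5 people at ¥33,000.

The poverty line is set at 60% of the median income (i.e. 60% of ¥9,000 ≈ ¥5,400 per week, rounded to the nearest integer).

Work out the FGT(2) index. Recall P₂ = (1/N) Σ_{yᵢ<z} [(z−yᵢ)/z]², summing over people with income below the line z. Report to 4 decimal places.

Below z: 8×¥5,000 (q = 8 of N = 74).
Shortfall ratios: (5400−5000)/5400 = 0.0741 (×8).
Squared: 0.0055 (×8).
Sum = 0.043896; P₂ = 0.043896 / 74 = 0.0006.

0.0006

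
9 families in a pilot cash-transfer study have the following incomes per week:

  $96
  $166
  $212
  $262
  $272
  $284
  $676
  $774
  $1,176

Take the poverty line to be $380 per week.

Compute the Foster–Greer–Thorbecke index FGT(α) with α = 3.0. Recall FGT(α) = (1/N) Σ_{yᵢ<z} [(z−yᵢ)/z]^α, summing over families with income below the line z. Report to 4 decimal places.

Incomes under z: $96, $166, $212, $262, $272, $284 (q = 6 of N = 9).
Shortfall ratios: (380−96)/380 = 0.7474; (380−166)/380 = 0.5632; (380−212)/380 = 0.4421; (380−262)/380 = 0.3105; (380−272)/380 = 0.2842; (380−284)/380 = 0.2526.
Raised to α = 3.0: 0.41745; 0.17860; 0.08641; 0.02994; 0.02296; 0.01612.
Sum = 0.751490; FGT(3.0) = 0.751490 / 9 = 0.0835.

0.0835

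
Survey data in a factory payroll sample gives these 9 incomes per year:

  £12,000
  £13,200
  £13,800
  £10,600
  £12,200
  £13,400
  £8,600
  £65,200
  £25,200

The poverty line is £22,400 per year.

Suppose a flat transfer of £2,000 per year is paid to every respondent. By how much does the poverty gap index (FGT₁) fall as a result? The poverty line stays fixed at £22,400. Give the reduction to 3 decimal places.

Before: below the line — £8,600, £10,600, £12,000, £12,200, £13,200, £13,400, £13,800; poverty gap index (FGT₁) = 0.36210.
After the £2,000 transfer: below the line — £10,600, £12,600, £14,000, £14,200, £15,200, £15,400, £15,800; poverty gap index (FGT₁) = 0.29266.
Reduction = 0.36210 − 0.29266 = 0.069.

0.069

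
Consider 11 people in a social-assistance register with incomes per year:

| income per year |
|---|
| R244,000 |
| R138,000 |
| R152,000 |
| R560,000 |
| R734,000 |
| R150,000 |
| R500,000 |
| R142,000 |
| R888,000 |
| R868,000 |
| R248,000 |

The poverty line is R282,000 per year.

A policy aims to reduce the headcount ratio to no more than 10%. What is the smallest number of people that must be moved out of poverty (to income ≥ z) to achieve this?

5

Currently q = 6 of N = 11 are below the line (H = 0.545).
A headcount ratio of at most 10% allows at most ⌊0.10 × 11⌋ = 1 poor people.
So at least 6 − 1 = 5 must be lifted.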